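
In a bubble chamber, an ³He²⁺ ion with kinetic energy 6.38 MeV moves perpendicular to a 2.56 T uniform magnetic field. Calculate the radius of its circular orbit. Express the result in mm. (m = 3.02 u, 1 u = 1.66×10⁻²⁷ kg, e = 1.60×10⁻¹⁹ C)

Convert the energy: K = 6.38 MeV = 1.02×10^-12 J.
v = √(2K/m) = √(2·1.02×10^-12/5.01×10^-27) = 2.02×10^7 m/s.
r = mv/(qB) = (5.01×10^-27)(2.02×10^7) / [(2×1.60×10^-19)(2.56)] = 0.123 m.

r ≈ 123 mm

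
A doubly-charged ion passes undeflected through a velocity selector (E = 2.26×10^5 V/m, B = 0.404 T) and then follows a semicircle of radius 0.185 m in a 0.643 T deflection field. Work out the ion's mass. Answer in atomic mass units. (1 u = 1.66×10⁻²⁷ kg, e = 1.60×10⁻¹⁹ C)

v = E/B₁ = 5.59×10^5 m/s.
From r = mv/(qB₂), m = qB₂r/v = (2×1.60×10^-19)(0.643)(0.185) / (5.59×10^5) = 6.80×10^-26 kg.
In atomic mass units: m = 6.80×10^-26 / 1.66×10^-27 = 41.0 u.

m ≈ 41.0 u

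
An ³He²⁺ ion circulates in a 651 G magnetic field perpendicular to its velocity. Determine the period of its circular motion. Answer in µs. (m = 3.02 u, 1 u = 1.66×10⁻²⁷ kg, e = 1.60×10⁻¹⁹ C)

T ≈ 1.51 µs

The cyclotron period is independent of speed: T = 2πm/(qB).
T = 2π(5.01×10^-27) / [(2×1.60×10^-19)(0.0651)] = 1.51×10^-6 s.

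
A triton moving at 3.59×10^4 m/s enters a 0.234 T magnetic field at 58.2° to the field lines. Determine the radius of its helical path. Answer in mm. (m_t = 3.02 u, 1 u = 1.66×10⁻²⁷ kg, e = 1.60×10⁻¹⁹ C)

r ≈ 4.09 mm

Only the perpendicular component v⊥ = v sin58.2° = 3.05×10^4 m/s is bent by the field.
r = m v⊥ /(qB) = (5.01×10^-27)(3.05×10^4) / [(1×1.60×10^-19)(0.234)] = 4.09×10^-3 m.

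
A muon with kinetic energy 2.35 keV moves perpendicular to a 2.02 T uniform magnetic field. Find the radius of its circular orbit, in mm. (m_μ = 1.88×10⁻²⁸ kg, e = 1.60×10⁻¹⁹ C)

r ≈ 1.16 mm

Convert the energy: K = 2.35 keV = 3.76×10^-16 J.
v = √(2K/m) = √(2·3.76×10^-16/1.88×10^-28) = 2.00×10^6 m/s.
r = mv/(qB) = (1.88×10^-28)(2.00×10^6) / [(1×1.60×10^-19)(2.02)] = 1.16×10^-3 m.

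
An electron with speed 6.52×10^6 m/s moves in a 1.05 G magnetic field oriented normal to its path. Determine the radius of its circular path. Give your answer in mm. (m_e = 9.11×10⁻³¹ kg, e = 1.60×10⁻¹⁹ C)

The magnetic force provides the centripetal force: qvB = mv²/r, so r = mv/(qB).
r = (9.11×10^-31 kg)(6.52×10^6 m/s) / [(1×1.60×10^-19 C)(1.05×10^-4 T)] = 0.354 m.

r ≈ 354 mm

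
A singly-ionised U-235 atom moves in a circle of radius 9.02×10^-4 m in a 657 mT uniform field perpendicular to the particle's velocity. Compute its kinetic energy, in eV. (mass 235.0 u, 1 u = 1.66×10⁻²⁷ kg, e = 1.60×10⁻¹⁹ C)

v = qBr/m = (1×1.60×10^-19)(0.657)(9.02×10^-4) / (3.90×10^-25) = 243 m/s.
K = ½mv² = 0.5·(3.90×10^-25)·(243)² = 1.15×10^-20 J = 0.0720 eV.

K ≈ 0.0720 eV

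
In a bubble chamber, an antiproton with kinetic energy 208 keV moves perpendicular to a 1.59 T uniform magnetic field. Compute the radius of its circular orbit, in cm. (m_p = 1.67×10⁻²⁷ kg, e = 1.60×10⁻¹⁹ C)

Convert the energy: K = 208 keV = 3.33×10^-14 J.
v = √(2K/m) = √(2·3.33×10^-14/1.67×10^-27) = 6.31×10^6 m/s.
r = mv/(qB) = (1.67×10^-27)(6.31×10^6) / [(1×1.60×10^-19)(1.59)] = 0.0414 m.

r ≈ 4.14 cm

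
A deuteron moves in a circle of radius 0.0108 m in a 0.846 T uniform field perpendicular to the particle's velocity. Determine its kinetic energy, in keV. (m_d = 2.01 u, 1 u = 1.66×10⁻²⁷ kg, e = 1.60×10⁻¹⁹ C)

v = qBr/m = (1×1.60×10^-19)(0.846)(0.0108) / (3.34×10^-27) = 4.38×10^5 m/s.
K = ½mv² = 0.5·(3.34×10^-27)·(4.38×10^5)² = 3.20×10^-16 J = 2.00 keV.

K ≈ 2.00 keV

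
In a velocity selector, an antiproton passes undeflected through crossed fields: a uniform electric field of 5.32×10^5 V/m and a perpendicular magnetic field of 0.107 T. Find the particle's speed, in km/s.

v ≈ 4970 km/s

For zero net force, qE = qvB, so v = E/B.
v = (5.32×10^5) / (0.107) = 4.97×10^6 m/s.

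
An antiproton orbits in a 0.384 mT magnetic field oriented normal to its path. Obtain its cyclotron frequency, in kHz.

f ≈ 5.86 kHz

f = qB/(2πm) = (1×1.60×10^-19)(3.84×10^-4) / [2π(1.67×10^-27)] = 5860 Hz.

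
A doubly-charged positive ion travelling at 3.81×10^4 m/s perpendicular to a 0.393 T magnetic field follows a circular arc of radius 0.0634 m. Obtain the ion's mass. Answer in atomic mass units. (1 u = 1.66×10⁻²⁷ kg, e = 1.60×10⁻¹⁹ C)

m ≈ 126 u

qvB = mv²/r ⇒ m = qBr/v.
m = (2×1.60×10^-19)(0.393)(0.0634) / (3.81×10^4) = 2.09×10^-25 kg = 126 u.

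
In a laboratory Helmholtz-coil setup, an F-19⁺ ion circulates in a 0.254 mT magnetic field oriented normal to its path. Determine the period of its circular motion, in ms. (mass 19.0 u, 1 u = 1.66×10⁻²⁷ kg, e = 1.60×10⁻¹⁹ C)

T ≈ 4.88 ms

The cyclotron period is independent of speed: T = 2πm/(qB).
T = 2π(3.15×10^-26) / [(1×1.60×10^-19)(2.54×10^-4)] = 4.88×10^-3 s.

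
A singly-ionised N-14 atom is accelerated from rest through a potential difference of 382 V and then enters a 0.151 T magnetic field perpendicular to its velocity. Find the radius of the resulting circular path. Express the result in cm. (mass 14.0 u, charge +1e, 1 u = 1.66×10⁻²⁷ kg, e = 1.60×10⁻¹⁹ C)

The kinetic energy gained is K = qV = (1×1.60×10^-19)(382) = 6.11×10^-17 J.
v = √(2K/m) = 7.25×10^4 m/s.
r = mv/(qB) = (2.32×10^-26)(7.25×10^4) / [(1×1.60×10^-19)(0.151)] = 0.0698 m.

r ≈ 6.98 cm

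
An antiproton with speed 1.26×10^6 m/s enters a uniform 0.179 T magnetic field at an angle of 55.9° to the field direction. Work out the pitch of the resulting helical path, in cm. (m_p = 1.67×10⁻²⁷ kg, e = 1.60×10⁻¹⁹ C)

pitch ≈ 25.9 cm

The velocity component along B is v∥ = v cos55.9° = 7.06×10^5 m/s.
The cyclotron period T = 2πm/(qB) = 3.66×10^-7 s is set by m, q, B alone.
Pitch = v∥·T = (7.06×10^5)(3.66×10^-7) = 0.259 m.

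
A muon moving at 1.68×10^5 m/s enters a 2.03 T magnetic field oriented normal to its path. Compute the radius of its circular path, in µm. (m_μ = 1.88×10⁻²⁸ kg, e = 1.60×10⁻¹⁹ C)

The magnetic force provides the centripetal force: qvB = mv²/r, so r = mv/(qB).
r = (1.88×10^-28 kg)(1.68×10^5 m/s) / [(1×1.60×10^-19 C)(2.03 T)] = 9.72×10^-5 m.

r ≈ 97.2 µm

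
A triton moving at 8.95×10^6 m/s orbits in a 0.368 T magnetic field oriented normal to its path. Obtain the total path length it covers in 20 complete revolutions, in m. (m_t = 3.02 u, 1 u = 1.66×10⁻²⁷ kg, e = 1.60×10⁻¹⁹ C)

L ≈ 95.8 m

r = mv/(qB) = 0.762 m, so one revolution covers 2πr = 4.79 m.
In 20 revolutions: L = 20·2πr = 95.8 m.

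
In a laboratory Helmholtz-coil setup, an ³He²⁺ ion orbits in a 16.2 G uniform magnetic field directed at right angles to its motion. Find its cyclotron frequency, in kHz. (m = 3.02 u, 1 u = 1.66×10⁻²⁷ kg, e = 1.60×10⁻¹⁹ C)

f = qB/(2πm) = (2×1.60×10^-19)(1.62×10^-3) / [2π(5.01×10^-27)] = 1.65×10^4 Hz.

f ≈ 16.5 kHz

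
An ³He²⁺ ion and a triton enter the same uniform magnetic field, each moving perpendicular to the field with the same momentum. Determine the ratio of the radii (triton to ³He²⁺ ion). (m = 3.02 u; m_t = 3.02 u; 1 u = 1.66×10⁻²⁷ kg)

r = p/(qB) ⇒ at equal p, r ∝ 1/q.
r_{triton}/r_{³He²⁺ ion} = 2.00.

ratio ≈ 2.00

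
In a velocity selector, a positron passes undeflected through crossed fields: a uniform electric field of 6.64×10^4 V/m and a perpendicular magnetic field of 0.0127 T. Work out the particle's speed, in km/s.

For zero net force, qE = qvB, so v = E/B.
v = (6.64×10^4) / (0.0127) = 5.23×10^6 m/s.

v ≈ 5230 km/s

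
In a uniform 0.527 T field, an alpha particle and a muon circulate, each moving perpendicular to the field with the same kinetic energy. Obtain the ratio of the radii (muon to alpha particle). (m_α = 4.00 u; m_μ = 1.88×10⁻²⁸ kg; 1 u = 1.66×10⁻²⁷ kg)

ratio ≈ 0.337

r = √(2mK)/(qB) ⇒ at equal K, r ∝ √m/q.
r_{muon}/r_{alpha particle} = 0.337.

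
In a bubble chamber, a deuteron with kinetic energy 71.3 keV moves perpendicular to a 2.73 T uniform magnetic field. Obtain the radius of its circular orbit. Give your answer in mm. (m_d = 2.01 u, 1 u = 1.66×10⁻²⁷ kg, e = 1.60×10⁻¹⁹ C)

Convert the energy: K = 71.3 keV = 1.14×10^-14 J.
v = √(2K/m) = √(2·1.14×10^-14/3.34×10^-27) = 2.61×10^6 m/s.
r = mv/(qB) = (3.34×10^-27)(2.61×10^6) / [(1×1.60×10^-19)(2.73)] = 0.0200 m.

r ≈ 20.0 mm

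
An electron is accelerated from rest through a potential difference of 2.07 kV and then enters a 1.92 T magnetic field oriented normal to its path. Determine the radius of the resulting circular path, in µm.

The kinetic energy gained is K = qV = (1×1.60×10^-19)(2070) = 3.31×10^-16 J.
v = √(2K/m) = 2.70×10^7 m/s.
r = mv/(qB) = (9.11×10^-31)(2.70×10^7) / [(1×1.60×10^-19)(1.92)] = 8.00×10^-5 m.

r ≈ 80.0 µm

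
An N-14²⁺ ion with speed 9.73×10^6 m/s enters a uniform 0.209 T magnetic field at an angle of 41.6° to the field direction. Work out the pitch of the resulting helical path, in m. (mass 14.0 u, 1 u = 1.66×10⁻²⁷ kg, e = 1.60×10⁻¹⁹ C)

pitch ≈ 15.9 m

The velocity component along B is v∥ = v cos41.6° = 7.28×10^6 m/s.
The cyclotron period T = 2πm/(qB) = 2.18×10^-6 s is set by m, q, B alone.
Pitch = v∥·T = (7.28×10^6)(2.18×10^-6) = 15.9 m.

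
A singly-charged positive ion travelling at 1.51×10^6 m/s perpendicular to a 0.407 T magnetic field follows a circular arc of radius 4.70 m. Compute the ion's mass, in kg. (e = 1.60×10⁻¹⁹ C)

m ≈ 2.03×10^-25 kg

qvB = mv²/r ⇒ m = qBr/v.
m = (1×1.60×10^-19)(0.407)(4.70) / (1.51×10^6) = 2.03×10^-25 kg.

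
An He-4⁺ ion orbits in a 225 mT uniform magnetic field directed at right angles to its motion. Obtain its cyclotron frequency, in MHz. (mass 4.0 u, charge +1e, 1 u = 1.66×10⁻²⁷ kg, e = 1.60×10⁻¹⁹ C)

f ≈ 0.863 MHz

f = qB/(2πm) = (1×1.60×10^-19)(0.225) / [2π(6.64×10^-27)] = 8.63×10^5 Hz.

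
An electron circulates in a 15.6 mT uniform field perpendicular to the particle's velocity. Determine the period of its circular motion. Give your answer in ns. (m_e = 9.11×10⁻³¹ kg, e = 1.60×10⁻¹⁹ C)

The cyclotron period is independent of speed: T = 2πm/(qB).
T = 2π(9.11×10^-31) / [(1×1.60×10^-19)(0.0156)] = 2.29×10^-9 s.

T ≈ 2.29 ns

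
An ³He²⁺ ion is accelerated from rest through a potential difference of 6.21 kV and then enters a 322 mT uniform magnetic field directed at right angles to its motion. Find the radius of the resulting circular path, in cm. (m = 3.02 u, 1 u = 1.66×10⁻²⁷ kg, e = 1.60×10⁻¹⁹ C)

r ≈ 4.33 cm

The kinetic energy gained is K = qV = (2×1.60×10^-19)(6210) = 1.99×10^-15 J.
v = √(2K/m) = 8.90×10^5 m/s.
r = mv/(qB) = (5.01×10^-27)(8.90×10^5) / [(2×1.60×10^-19)(0.322)] = 0.0433 m.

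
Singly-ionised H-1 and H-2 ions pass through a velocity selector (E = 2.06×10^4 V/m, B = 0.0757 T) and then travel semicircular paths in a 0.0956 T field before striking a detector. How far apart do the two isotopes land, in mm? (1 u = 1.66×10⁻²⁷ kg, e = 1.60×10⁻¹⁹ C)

Δd ≈ 59.1 mm

Both emerge at v = E/B₁ = 2.72×10^5 m/s.
r = mv/(qB₂), so r₁ = 0.0295 m and r₂ = 0.0591 m, giving Δr = 0.0295 m.
After a semicircle each ion lands a diameter 2r from the entry slit, so the separation is 2Δr = 0.0591 m.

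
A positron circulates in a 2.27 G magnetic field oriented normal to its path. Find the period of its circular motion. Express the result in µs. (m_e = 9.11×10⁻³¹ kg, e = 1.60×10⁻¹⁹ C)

The cyclotron period is independent of speed: T = 2πm/(qB).
T = 2π(9.11×10^-31) / [(1×1.60×10^-19)(2.27×10^-4)] = 1.58×10^-7 s.

T ≈ 0.158 µs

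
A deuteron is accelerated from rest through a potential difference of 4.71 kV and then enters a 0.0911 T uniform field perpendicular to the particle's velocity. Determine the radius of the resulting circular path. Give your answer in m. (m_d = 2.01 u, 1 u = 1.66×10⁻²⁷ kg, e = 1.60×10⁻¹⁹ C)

r ≈ 0.154 m

The kinetic energy gained is K = qV = (1×1.60×10^-19)(4710) = 7.54×10^-16 J.
v = √(2K/m) = 6.72×10^5 m/s.
r = mv/(qB) = (3.34×10^-27)(6.72×10^5) / [(1×1.60×10^-19)(0.0911)] = 0.154 m.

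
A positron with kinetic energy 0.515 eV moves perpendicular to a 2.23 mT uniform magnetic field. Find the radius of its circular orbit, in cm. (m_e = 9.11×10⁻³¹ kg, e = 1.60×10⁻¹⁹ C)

Convert the energy: K = 0.515 eV = 8.24×10^-20 J.
v = √(2K/m) = √(2·8.24×10^-20/9.11×10^-31) = 4.25×10^5 m/s.
r = mv/(qB) = (9.11×10^-31)(4.25×10^5) / [(1×1.60×10^-19)(2.23×10^-3)] = 1.09×10^-3 m.

r ≈ 0.109 cm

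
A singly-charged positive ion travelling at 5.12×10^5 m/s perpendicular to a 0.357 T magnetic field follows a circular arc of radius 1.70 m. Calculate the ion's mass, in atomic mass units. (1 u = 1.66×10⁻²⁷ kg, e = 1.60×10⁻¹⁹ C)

qvB = mv²/r ⇒ m = qBr/v.
m = (1×1.60×10^-19)(0.357)(1.70) / (5.12×10^5) = 1.90×10^-25 kg = 114 u.

m ≈ 114 u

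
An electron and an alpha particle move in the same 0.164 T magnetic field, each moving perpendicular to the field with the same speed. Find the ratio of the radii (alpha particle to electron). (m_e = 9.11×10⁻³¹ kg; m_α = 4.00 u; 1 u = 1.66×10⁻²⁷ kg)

r = mv/(qB) ⇒ at equal v, r ∝ m/q.
r_{alpha particle}/r_{electron} = 3640.

ratio ≈ 3640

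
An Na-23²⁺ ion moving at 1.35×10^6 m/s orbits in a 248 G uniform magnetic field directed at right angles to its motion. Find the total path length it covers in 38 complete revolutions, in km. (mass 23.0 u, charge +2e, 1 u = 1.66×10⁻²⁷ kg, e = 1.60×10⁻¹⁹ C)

r = mv/(qB) = 6.49 m, so one revolution covers 2πr = 40.8 m.
In 38 revolutions: L = 38·2πr = 1550 m.

L ≈ 1.55 km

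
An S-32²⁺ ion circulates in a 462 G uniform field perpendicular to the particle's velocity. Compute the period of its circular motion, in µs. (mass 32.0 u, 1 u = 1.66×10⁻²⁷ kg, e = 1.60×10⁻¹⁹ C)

T ≈ 22.6 µs

The cyclotron period is independent of speed: T = 2πm/(qB).
T = 2π(5.31×10^-26) / [(2×1.60×10^-19)(0.0462)] = 2.26×10^-5 s.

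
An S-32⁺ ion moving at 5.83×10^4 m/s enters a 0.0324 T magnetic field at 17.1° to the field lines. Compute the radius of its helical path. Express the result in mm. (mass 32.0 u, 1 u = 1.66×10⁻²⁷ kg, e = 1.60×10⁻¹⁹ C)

r ≈ 176 mm

Only the perpendicular component v⊥ = v sin17.1° = 1.71×10^4 m/s is bent by the field.
r = m v⊥ /(qB) = (5.31×10^-26)(1.71×10^4) / [(1×1.60×10^-19)(0.0324)] = 0.176 m.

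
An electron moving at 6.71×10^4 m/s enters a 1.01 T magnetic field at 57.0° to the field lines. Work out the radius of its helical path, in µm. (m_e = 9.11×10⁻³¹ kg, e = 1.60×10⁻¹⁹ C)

r ≈ 0.317 µm

Only the perpendicular component v⊥ = v sin57.0° = 5.63×10^4 m/s is bent by the field.
r = m v⊥ /(qB) = (9.11×10^-31)(5.63×10^4) / [(1×1.60×10^-19)(1.01)] = 3.17×10^-7 m.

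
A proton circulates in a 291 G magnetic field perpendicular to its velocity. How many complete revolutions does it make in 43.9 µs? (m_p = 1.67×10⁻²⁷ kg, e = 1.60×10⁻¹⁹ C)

N = 19

T = 2πm/(qB) = 2π(1.67×10^-27) / [(1×1.60×10^-19)(0.0291)] = 2.2536×10^-6 s.
N = t/T = 4.39×10^-5 / 2.2536×10^-6 ≈ 19.48, so 19 complete revolutions.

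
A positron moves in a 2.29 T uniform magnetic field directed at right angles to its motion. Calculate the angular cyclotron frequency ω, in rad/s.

ω ≈ 4.02×10^11 rad/s

ω = qB/m = (1×1.60×10^-19)(2.29) / (9.11×10^-31) = 4.02×10^11 rad/s.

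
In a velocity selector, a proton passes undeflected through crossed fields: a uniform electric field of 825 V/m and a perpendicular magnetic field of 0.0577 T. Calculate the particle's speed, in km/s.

For zero net force, qE = qvB, so v = E/B.
v = (825) / (0.0577) = 1.43×10^4 m/s.

v ≈ 14.3 km/s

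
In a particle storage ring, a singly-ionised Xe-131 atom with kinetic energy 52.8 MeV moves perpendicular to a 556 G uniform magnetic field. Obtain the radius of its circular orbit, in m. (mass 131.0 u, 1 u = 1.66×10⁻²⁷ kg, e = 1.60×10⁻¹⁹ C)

Convert the energy: K = 52.8 MeV = 8.45×10^-12 J.
v = √(2K/m) = √(2·8.45×10^-12/2.17×10^-25) = 8.81×10^6 m/s.
r = mv/(qB) = (2.17×10^-25)(8.81×10^6) / [(1×1.60×10^-19)(0.0556)] = 215 m.

r ≈ 215 m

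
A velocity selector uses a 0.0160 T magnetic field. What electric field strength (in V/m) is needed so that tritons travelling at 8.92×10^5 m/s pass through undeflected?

qE = qvB ⇒ E = vB = (8.92×10^5)(0.0160) = 1.43×10^4 V/m.

E ≈ 1.43×10^4 V/m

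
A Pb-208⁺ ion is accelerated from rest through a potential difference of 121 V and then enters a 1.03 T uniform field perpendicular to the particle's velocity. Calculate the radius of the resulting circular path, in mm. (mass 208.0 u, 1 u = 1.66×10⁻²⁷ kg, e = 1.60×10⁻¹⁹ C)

r ≈ 22.2 mm

The kinetic energy gained is K = qV = (1×1.60×10^-19)(121) = 1.94×10^-17 J.
v = √(2K/m) = 1.06×10^4 m/s.
r = mv/(qB) = (3.45×10^-25)(1.06×10^4) / [(1×1.60×10^-19)(1.03)] = 0.0222 m.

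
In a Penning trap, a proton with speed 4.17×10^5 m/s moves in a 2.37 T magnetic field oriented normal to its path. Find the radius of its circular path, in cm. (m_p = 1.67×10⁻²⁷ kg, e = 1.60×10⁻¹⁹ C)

The magnetic force provides the centripetal force: qvB = mv²/r, so r = mv/(qB).
r = (1.67×10^-27 kg)(4.17×10^5 m/s) / [(1×1.60×10^-19 C)(2.37 T)] = 1.84×10^-3 m.

r ≈ 0.184 cm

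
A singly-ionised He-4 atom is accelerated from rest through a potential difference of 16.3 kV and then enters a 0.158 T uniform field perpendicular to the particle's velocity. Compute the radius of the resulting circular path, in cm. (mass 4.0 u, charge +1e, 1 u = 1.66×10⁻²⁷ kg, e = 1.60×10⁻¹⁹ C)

The kinetic energy gained is K = qV = (1×1.60×10^-19)(1.63×10^4) = 2.61×10^-15 J.
v = √(2K/m) = 8.86×10^5 m/s.
r = mv/(qB) = (6.64×10^-27)(8.86×10^5) / [(1×1.60×10^-19)(0.158)] = 0.233 m.

r ≈ 23.3 cm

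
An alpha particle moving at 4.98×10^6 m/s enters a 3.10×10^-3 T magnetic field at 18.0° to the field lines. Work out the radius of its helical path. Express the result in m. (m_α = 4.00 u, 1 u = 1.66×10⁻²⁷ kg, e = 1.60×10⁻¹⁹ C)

r ≈ 10.3 m

Only the perpendicular component v⊥ = v sin18.0° = 1.54×10^6 m/s is bent by the field.
r = m v⊥ /(qB) = (6.64×10^-27)(1.54×10^6) / [(2×1.60×10^-19)(3.10×10^-3)] = 10.3 m.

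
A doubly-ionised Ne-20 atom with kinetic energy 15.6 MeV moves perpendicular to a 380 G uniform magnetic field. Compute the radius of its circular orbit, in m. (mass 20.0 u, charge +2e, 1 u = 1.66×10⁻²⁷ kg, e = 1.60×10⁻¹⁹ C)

Convert the energy: K = 15.6 MeV = 2.50×10^-12 J.
v = √(2K/m) = √(2·2.50×10^-12/3.32×10^-26) = 1.23×10^7 m/s.
r = mv/(qB) = (3.32×10^-26)(1.23×10^7) / [(2×1.60×10^-19)(0.0380)] = 33.5 m.

r ≈ 33.5 m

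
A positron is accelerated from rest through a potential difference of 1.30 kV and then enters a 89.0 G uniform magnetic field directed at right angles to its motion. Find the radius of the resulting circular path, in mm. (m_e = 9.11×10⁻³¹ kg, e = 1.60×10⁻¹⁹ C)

The kinetic energy gained is K = qV = (1×1.60×10^-19)(1300) = 2.08×10^-16 J.
v = √(2K/m) = 2.14×10^7 m/s.
r = mv/(qB) = (9.11×10^-31)(2.14×10^7) / [(1×1.60×10^-19)(8.90×10^-3)] = 0.0137 m.

r ≈ 13.7 mm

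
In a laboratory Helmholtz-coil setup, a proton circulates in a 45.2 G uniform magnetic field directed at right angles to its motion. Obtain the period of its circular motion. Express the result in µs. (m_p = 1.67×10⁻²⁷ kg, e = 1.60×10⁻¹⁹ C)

T ≈ 14.5 µs

The cyclotron period is independent of speed: T = 2πm/(qB).
T = 2π(1.67×10^-27) / [(1×1.60×10^-19)(4.52×10^-3)] = 1.45×10^-5 s.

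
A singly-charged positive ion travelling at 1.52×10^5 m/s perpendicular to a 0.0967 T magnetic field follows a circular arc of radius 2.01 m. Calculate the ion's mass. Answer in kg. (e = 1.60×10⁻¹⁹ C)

m ≈ 2.05×10^-25 kg

qvB = mv²/r ⇒ m = qBr/v.
m = (1×1.60×10^-19)(0.0967)(2.01) / (1.52×10^5) = 2.05×10^-25 kg.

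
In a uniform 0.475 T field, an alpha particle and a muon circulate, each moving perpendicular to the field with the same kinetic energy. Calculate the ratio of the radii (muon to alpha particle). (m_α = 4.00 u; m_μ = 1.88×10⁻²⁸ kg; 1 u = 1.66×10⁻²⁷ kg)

ratio ≈ 0.337

r = √(2mK)/(qB) ⇒ at equal K, r ∝ √m/q.
r_{muon}/r_{alpha particle} = 0.337.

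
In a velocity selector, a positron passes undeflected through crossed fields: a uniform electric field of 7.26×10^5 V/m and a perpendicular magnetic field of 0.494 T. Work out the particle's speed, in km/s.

For zero net force, qE = qvB, so v = E/B.
v = (7.26×10^5) / (0.494) = 1.47×10^6 m/s.

v ≈ 1470 km/s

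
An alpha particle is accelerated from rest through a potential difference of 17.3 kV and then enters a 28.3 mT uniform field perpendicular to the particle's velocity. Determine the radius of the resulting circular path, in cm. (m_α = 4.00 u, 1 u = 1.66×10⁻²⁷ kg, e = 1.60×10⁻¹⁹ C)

r ≈ 94.7 cm

The kinetic energy gained is K = qV = (2×1.60×10^-19)(1.73×10^4) = 5.54×10^-15 J.
v = √(2K/m) = 1.29×10^6 m/s.
r = mv/(qB) = (6.64×10^-27)(1.29×10^6) / [(2×1.60×10^-19)(0.0283)] = 0.947 m.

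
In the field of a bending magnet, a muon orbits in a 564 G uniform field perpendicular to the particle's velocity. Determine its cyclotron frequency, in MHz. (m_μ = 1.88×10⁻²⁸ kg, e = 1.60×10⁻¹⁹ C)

f ≈ 7.64 MHz

f = qB/(2πm) = (1×1.60×10^-19)(0.0564) / [2π(1.88×10^-28)] = 7.64×10^6 Hz.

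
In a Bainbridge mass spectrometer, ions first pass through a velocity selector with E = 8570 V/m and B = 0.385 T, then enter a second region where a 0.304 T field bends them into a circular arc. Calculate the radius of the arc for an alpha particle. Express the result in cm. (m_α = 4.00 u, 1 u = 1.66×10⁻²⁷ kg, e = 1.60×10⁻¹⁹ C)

r ≈ 0.152 cm

The selector passes v = E/B = 8570/0.385 = 2.23×10^4 m/s.
In the deflection region, r = mv/(qB₂) = (6.64×10^-27)(2.23×10^4) / [(2×1.60×10^-19)(0.304)] = 1.52×10^-3 m.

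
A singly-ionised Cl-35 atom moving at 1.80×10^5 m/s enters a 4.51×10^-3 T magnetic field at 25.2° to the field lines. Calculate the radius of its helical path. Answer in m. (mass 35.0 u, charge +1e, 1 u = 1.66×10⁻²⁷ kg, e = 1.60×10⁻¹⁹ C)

r ≈ 6.17 m

Only the perpendicular component v⊥ = v sin25.2° = 7.66×10^4 m/s is bent by the field.
r = m v⊥ /(qB) = (5.81×10^-26)(7.66×10^4) / [(1×1.60×10^-19)(4.51×10^-3)] = 6.17 m.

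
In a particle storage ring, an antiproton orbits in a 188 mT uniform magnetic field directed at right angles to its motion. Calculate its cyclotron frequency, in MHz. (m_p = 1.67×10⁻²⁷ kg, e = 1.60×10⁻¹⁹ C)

f ≈ 2.87 MHz

f = qB/(2πm) = (1×1.60×10^-19)(0.188) / [2π(1.67×10^-27)] = 2.87×10^6 Hz.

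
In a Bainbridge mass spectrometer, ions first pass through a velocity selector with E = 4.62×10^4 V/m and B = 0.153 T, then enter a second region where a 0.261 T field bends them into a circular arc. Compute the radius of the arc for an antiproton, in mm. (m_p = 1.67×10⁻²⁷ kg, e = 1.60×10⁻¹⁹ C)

r ≈ 12.1 mm

The selector passes v = E/B = 4.62×10^4/0.153 = 3.02×10^5 m/s.
In the deflection region, r = mv/(qB₂) = (1.67×10^-27)(3.02×10^5) / [(1×1.60×10^-19)(0.261)] = 0.0121 m.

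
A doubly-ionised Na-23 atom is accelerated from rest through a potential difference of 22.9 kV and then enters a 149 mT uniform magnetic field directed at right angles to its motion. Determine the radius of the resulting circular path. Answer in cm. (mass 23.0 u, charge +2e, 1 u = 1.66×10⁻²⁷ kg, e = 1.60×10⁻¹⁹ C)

r ≈ 49.6 cm

The kinetic energy gained is K = qV = (2×1.60×10^-19)(2.29×10^4) = 7.33×10^-15 J.
v = √(2K/m) = 6.20×10^5 m/s.
r = mv/(qB) = (3.82×10^-26)(6.20×10^5) / [(2×1.60×10^-19)(0.149)] = 0.496 m.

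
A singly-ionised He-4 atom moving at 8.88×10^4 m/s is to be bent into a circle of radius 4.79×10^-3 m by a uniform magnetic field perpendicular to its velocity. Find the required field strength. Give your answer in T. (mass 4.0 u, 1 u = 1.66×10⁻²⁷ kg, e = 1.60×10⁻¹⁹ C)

B ≈ 0.769 T

qvB = mv²/r gives B = mv/(qr).
B = (6.64×10^-27)(8.88×10^4) / [(1×1.60×10^-19)(4.79×10^-3)] = 0.769 T.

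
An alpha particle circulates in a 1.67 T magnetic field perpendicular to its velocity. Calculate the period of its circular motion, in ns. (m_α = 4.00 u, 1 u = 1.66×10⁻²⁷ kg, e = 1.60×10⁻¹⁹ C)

T ≈ 78.1 ns

The cyclotron period is independent of speed: T = 2πm/(qB).
T = 2π(6.64×10^-27) / [(2×1.60×10^-19)(1.67)] = 7.81×10^-8 s.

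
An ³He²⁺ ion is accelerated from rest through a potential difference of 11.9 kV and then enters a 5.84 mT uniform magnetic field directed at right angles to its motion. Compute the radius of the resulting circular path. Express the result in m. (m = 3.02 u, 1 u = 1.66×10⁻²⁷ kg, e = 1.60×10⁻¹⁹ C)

r ≈ 3.31 m

The kinetic energy gained is K = qV = (2×1.60×10^-19)(1.19×10^4) = 3.81×10^-15 J.
v = √(2K/m) = 1.23×10^6 m/s.
r = mv/(qB) = (5.01×10^-27)(1.23×10^6) / [(2×1.60×10^-19)(5.84×10^-3)] = 3.31 m.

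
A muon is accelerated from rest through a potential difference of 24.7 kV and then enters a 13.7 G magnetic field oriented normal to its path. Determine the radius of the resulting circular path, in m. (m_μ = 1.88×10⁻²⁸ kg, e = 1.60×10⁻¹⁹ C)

r ≈ 5.56 m

The kinetic energy gained is K = qV = (1×1.60×10^-19)(2.47×10^4) = 3.95×10^-15 J.
v = √(2K/m) = 6.48×10^6 m/s.
r = mv/(qB) = (1.88×10^-28)(6.48×10^6) / [(1×1.60×10^-19)(1.37×10^-3)] = 5.56 m.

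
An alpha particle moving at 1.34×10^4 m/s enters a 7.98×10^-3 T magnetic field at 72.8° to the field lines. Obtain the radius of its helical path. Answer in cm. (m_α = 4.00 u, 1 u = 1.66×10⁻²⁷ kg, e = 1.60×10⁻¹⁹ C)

Only the perpendicular component v⊥ = v sin72.8° = 1.28×10^4 m/s is bent by the field.
r = m v⊥ /(qB) = (6.64×10^-27)(1.28×10^4) / [(2×1.60×10^-19)(7.98×10^-3)] = 0.0333 m.

r ≈ 3.33 cm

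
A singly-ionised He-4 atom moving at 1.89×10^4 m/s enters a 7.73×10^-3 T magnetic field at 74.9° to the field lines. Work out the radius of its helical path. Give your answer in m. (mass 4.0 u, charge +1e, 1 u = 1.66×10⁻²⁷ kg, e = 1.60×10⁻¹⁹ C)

r ≈ 0.0980 m

Only the perpendicular component v⊥ = v sin74.9° = 1.82×10^4 m/s is bent by the field.
r = m v⊥ /(qB) = (6.64×10^-27)(1.82×10^4) / [(1×1.60×10^-19)(7.73×10^-3)] = 0.0980 m.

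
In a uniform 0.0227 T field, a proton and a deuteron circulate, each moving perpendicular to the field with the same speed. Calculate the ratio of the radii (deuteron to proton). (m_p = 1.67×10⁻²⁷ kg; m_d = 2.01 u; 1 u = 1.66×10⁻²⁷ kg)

ratio ≈ 2.00

r = mv/(qB) ⇒ at equal v, r ∝ m/q.
r_{deuteron}/r_{proton} = 2.00.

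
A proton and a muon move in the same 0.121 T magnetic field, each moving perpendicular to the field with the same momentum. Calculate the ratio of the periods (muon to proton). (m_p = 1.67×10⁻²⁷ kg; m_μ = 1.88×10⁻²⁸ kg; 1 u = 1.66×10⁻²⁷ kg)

T = 2πm/(qB) is independent of speed, so T₂/T₁ = (m₂/q₂)/(m₁/q₁).
T_{muon}/T_{proton} = (1.88×10^-28/1e) / (1.67×10^-27/1e) = 0.113.

ratio ≈ 0.113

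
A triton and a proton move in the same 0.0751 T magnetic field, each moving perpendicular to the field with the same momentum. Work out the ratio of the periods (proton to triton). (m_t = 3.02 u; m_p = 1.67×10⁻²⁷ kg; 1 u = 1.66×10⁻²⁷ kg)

ratio ≈ 0.333

T = 2πm/(qB) is independent of speed, so T₂/T₁ = (m₂/q₂)/(m₁/q₁).
T_{proton}/T_{triton} = (1.67×10^-27/1e) / (5.01×10^-27/1e) = 0.333.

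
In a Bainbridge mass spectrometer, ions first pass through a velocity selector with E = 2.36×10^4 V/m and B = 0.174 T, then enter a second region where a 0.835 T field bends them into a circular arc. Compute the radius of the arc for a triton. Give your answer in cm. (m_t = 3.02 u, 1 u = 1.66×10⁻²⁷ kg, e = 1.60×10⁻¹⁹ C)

The selector passes v = E/B = 2.36×10^4/0.174 = 1.36×10^5 m/s.
In the deflection region, r = mv/(qB₂) = (5.01×10^-27)(1.36×10^5) / [(1×1.60×10^-19)(0.835)] = 5.09×10^-3 m.

r ≈ 0.509 cm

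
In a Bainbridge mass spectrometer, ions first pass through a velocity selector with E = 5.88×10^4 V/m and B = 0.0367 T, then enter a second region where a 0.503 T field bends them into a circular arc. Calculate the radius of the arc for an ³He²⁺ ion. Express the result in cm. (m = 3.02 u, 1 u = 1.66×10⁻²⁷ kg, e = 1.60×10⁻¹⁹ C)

r ≈ 4.99 cm

The selector passes v = E/B = 5.88×10^4/0.0367 = 1.60×10^6 m/s.
In the deflection region, r = mv/(qB₂) = (5.01×10^-27)(1.60×10^6) / [(2×1.60×10^-19)(0.503)] = 0.0499 m.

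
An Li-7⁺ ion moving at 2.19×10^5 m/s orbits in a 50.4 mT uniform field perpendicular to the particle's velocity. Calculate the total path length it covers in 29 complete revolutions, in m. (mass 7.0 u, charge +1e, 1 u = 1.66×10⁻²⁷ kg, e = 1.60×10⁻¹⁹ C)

L ≈ 57.5 m

r = mv/(qB) = 0.316 m, so one revolution covers 2πr = 1.98 m.
In 29 revolutions: L = 29·2πr = 57.5 m.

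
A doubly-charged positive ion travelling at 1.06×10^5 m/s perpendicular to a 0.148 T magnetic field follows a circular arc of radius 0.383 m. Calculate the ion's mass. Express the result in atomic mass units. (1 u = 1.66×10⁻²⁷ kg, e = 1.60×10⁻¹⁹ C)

qvB = mv²/r ⇒ m = qBr/v.
m = (2×1.60×10^-19)(0.148)(0.383) / (1.06×10^5) = 1.71×10^-25 kg = 103 u.

m ≈ 103 u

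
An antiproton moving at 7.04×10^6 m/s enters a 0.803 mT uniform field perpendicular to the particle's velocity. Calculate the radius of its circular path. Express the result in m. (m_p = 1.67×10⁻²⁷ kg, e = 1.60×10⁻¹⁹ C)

r ≈ 91.5 m

The magnetic force provides the centripetal force: qvB = mv²/r, so r = mv/(qB).
r = (1.67×10^-27 kg)(7.04×10^6 m/s) / [(1×1.60×10^-19 C)(8.03×10^-4 T)] = 91.5 m.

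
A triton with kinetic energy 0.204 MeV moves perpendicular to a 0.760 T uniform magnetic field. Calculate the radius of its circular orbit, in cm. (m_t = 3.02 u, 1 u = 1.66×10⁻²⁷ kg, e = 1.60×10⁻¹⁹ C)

r ≈ 14.9 cm

Convert the energy: K = 0.204 MeV = 3.26×10^-14 J.
v = √(2K/m) = √(2·3.26×10^-14/5.01×10^-27) = 3.61×10^6 m/s.
r = mv/(qB) = (5.01×10^-27)(3.61×10^6) / [(1×1.60×10^-19)(0.760)] = 0.149 m.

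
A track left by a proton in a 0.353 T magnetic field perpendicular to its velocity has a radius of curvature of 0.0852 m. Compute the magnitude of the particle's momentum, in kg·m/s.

p ≈ 4.81×10^-21 kg·m/s

Since qvB = mv²/r, the momentum p = mv = qBr.
p = (1×1.60×10^-19)(0.353)(0.0852) = 4.81×10^-21 kg·m/s.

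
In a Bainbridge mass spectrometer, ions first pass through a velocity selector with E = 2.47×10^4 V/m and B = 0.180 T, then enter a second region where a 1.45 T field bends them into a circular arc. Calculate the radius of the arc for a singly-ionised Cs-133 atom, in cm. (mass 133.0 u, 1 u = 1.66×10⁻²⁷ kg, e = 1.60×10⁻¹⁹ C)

r ≈ 13.1 cm

The selector passes v = E/B = 2.47×10^4/0.180 = 1.37×10^5 m/s.
In the deflection region, r = mv/(qB₂) = (2.21×10^-25)(1.37×10^5) / [(1×1.60×10^-19)(1.45)] = 0.131 m.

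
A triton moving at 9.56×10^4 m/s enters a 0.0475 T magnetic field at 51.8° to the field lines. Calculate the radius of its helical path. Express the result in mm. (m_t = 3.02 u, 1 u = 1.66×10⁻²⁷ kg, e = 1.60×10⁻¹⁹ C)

Only the perpendicular component v⊥ = v sin51.8° = 7.51×10^4 m/s is bent by the field.
r = m v⊥ /(qB) = (5.01×10^-27)(7.51×10^4) / [(1×1.60×10^-19)(0.0475)] = 0.0496 m.

r ≈ 49.6 mm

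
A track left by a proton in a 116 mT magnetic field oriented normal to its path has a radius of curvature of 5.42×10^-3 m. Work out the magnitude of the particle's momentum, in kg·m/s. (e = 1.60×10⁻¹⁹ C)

Since qvB = mv²/r, the momentum p = mv = qBr.
p = (1×1.60×10^-19)(0.116)(5.42×10^-3) = 1.01×10^-22 kg·m/s.

p ≈ 1.01×10^-22 kg·m/s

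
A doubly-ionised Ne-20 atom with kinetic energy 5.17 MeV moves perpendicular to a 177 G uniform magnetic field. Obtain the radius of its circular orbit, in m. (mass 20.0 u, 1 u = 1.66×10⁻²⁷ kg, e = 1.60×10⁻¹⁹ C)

Convert the energy: K = 5.17 MeV = 8.27×10^-13 J.
v = √(2K/m) = √(2·8.27×10^-13/3.32×10^-26) = 7.06×10^6 m/s.
r = mv/(qB) = (3.32×10^-26)(7.06×10^6) / [(2×1.60×10^-19)(0.0177)] = 41.4 m.

r ≈ 41.4 m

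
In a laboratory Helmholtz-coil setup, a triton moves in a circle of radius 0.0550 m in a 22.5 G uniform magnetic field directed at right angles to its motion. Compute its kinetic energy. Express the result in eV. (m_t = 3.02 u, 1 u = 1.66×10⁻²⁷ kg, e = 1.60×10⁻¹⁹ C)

v = qBr/m = (1×1.60×10^-19)(2.25×10^-3)(0.0550) / (5.01×10^-27) = 3950 m/s.
K = ½mv² = 0.5·(5.01×10^-27)·(3950)² = 3.91×10^-20 J = 0.244 eV.

K ≈ 0.244 eV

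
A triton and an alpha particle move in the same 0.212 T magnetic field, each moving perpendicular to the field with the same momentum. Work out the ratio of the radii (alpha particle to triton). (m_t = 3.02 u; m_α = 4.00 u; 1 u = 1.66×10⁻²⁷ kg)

ratio ≈ 0.500

r = p/(qB) ⇒ at equal p, r ∝ 1/q.
r_{alpha particle}/r_{triton} = 0.500.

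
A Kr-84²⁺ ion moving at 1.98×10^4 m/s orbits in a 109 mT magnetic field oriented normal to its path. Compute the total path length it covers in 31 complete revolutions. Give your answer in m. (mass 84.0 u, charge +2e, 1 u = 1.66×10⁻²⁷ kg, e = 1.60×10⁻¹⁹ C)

L ≈ 15.4 m

r = mv/(qB) = 0.0792 m, so one revolution covers 2πr = 0.497 m.
In 31 revolutions: L = 31·2πr = 15.4 m.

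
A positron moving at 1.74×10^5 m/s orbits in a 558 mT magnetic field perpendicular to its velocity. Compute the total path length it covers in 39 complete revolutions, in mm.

r = mv/(qB) = 1.78×10^-6 m, so one revolution covers 2πr = 1.12×10^-5 m.
In 39 revolutions: L = 39·2πr = 4.35×10^-4 m.

L ≈ 0.435 mm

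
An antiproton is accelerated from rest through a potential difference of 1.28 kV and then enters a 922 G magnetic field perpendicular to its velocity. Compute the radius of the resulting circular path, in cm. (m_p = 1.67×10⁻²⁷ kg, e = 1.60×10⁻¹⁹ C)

r ≈ 5.61 cm

The kinetic energy gained is K = qV = (1×1.60×10^-19)(1280) = 2.05×10^-16 J.
v = √(2K/m) = 4.95×10^5 m/s.
r = mv/(qB) = (1.67×10^-27)(4.95×10^5) / [(1×1.60×10^-19)(0.0922)] = 0.0561 m.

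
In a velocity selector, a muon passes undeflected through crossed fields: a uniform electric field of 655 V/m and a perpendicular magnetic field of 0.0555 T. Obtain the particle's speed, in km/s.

For zero net force, qE = qvB, so v = E/B.
v = (655) / (0.0555) = 1.18×10^4 m/s.

v ≈ 11.8 km/s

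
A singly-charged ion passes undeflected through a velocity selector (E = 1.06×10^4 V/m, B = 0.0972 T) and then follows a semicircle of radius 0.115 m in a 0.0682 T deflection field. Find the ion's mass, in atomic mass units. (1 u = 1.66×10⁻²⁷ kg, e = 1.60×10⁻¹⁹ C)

m ≈ 6.93 u

v = E/B₁ = 1.09×10^5 m/s.
From r = mv/(qB₂), m = qB₂r/v = (1×1.60×10^-19)(0.0682)(0.115) / (1.09×10^5) = 1.15×10^-26 kg.
In atomic mass units: m = 1.15×10^-26 / 1.66×10^-27 = 6.93 u.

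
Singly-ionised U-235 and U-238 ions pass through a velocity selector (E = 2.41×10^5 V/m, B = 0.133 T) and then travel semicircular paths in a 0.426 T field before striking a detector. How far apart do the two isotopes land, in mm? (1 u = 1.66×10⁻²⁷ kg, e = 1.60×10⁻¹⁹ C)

Both emerge at v = E/B₁ = 1.81×10^6 m/s.
r = mv/(qB₂), so r₁ = 10.371 m and r₂ = 10.503 m, giving Δr = 0.132 m.
After a semicircle each ion lands a diameter 2r from the entry slit, so the separation is 2Δr = 0.265 m.

Δd ≈ 265 mm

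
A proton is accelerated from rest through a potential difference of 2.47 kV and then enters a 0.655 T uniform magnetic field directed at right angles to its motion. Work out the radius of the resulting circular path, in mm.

The kinetic energy gained is K = qV = (1×1.60×10^-19)(2470) = 3.95×10^-16 J.
v = √(2K/m) = 6.88×10^5 m/s.
r = mv/(qB) = (1.67×10^-27)(6.88×10^5) / [(1×1.60×10^-19)(0.655)] = 0.0110 m.

r ≈ 11.0 mm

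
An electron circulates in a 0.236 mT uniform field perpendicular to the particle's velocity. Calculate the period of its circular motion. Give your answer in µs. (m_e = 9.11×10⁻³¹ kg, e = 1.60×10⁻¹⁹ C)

T ≈ 0.152 µs

The cyclotron period is independent of speed: T = 2πm/(qB).
T = 2π(9.11×10^-31) / [(1×1.60×10^-19)(2.36×10^-4)] = 1.52×10^-7 s.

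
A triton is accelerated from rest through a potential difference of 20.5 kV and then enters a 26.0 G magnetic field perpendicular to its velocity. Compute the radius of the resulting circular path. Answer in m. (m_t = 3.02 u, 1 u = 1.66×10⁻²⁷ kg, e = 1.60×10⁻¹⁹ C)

r ≈ 13.8 m

The kinetic energy gained is K = qV = (1×1.60×10^-19)(2.05×10^4) = 3.28×10^-15 J.
v = √(2K/m) = 1.14×10^6 m/s.
r = mv/(qB) = (5.01×10^-27)(1.14×10^6) / [(1×1.60×10^-19)(2.60×10^-3)] = 13.8 m.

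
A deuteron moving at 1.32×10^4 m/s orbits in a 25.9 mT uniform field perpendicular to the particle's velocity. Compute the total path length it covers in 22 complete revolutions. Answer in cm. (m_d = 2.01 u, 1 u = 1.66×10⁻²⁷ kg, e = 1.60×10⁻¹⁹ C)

r = mv/(qB) = 0.0106 m, so one revolution covers 2πr = 0.0668 m.
In 22 revolutions: L = 22·2πr = 1.47 m.

L ≈ 147 cm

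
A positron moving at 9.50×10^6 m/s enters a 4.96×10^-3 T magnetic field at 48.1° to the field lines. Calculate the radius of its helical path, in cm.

Only the perpendicular component v⊥ = v sin48.1° = 7.07×10^6 m/s is bent by the field.
r = m v⊥ /(qB) = (9.11×10^-31)(7.07×10^6) / [(1×1.60×10^-19)(4.96×10^-3)] = 8.12×10^-3 m.

r ≈ 0.812 cm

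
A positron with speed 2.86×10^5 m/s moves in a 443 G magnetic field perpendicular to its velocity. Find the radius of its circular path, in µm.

r ≈ 36.8 µm

The magnetic force provides the centripetal force: qvB = mv²/r, so r = mv/(qB).
r = (9.11×10^-31 kg)(2.86×10^5 m/s) / [(1×1.60×10^-19 C)(0.0443 T)] = 3.68×10^-5 m.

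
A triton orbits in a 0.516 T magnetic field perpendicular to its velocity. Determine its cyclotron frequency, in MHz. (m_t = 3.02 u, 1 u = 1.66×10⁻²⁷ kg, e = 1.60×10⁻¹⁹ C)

f = qB/(2πm) = (1×1.60×10^-19)(0.516) / [2π(5.01×10^-27)] = 2.62×10^6 Hz.

f ≈ 2.62 MHz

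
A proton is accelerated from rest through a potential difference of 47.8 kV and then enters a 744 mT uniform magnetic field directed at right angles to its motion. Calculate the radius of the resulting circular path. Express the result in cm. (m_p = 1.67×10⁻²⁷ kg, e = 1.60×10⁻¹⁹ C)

The kinetic energy gained is K = qV = (1×1.60×10^-19)(4.78×10^4) = 7.65×10^-15 J.
v = √(2K/m) = 3.03×10^6 m/s.
r = mv/(qB) = (1.67×10^-27)(3.03×10^6) / [(1×1.60×10^-19)(0.744)] = 0.0425 m.

r ≈ 4.25 cm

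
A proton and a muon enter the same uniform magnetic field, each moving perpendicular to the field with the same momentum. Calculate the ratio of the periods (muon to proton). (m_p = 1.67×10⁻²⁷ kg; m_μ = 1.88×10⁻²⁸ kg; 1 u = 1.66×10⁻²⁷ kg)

ratio ≈ 0.113

T = 2πm/(qB) is independent of speed, so T₂/T₁ = (m₂/q₂)/(m₁/q₁).
T_{muon}/T_{proton} = (1.88×10^-28/1e) / (1.67×10^-27/1e) = 0.113.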